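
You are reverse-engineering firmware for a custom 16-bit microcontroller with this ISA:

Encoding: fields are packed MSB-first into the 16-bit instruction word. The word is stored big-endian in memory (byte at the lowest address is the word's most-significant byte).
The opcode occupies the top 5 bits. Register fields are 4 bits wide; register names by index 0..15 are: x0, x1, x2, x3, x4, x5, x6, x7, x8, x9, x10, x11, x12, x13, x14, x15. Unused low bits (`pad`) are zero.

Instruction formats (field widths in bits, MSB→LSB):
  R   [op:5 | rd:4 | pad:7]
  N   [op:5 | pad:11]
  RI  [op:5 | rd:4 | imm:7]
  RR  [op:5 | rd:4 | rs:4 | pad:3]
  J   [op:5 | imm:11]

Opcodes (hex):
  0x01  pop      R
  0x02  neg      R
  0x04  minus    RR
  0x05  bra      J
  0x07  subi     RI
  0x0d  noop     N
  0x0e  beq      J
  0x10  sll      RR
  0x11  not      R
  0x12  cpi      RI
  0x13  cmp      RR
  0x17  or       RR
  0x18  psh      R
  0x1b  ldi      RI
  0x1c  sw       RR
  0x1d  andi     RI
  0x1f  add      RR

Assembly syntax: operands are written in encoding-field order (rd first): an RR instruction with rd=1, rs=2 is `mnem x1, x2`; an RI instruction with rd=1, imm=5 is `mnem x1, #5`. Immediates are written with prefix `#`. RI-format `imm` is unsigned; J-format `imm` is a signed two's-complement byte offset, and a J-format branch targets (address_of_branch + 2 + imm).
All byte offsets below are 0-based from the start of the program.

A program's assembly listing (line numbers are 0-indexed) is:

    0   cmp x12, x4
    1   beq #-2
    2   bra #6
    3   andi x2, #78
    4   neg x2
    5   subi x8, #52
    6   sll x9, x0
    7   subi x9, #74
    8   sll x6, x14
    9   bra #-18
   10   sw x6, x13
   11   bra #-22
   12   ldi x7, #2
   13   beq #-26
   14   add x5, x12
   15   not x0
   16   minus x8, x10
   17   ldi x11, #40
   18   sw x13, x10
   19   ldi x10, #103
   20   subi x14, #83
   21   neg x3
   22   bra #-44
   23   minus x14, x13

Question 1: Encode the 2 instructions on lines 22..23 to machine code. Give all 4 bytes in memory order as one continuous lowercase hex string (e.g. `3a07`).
L22: bra op=0x5:5|imm=-44:11 ⇒ 0x2fd4 ⇒ big 2f d4
L23: minus op=0x4:5|rd=14:4|rs=13:4|pad=0:3 ⇒ 0x2768 ⇒ big 27 68

2fd42768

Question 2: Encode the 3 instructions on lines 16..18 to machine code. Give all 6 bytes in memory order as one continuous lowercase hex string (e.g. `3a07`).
L16: minus op=0x4:5|rd=8:4|rs=10:4|pad=0:3 ⇒ 0x2450 ⇒ big 24 50
L17: ldi op=0x1b:5|rd=11:4|imm=40:7 ⇒ 0xdda8 ⇒ big dd a8
L18: sw op=0x1c:5|rd=13:4|rs=10:4|pad=0:3 ⇒ 0xe6d0 ⇒ big e6 d0

2450dda8e6d0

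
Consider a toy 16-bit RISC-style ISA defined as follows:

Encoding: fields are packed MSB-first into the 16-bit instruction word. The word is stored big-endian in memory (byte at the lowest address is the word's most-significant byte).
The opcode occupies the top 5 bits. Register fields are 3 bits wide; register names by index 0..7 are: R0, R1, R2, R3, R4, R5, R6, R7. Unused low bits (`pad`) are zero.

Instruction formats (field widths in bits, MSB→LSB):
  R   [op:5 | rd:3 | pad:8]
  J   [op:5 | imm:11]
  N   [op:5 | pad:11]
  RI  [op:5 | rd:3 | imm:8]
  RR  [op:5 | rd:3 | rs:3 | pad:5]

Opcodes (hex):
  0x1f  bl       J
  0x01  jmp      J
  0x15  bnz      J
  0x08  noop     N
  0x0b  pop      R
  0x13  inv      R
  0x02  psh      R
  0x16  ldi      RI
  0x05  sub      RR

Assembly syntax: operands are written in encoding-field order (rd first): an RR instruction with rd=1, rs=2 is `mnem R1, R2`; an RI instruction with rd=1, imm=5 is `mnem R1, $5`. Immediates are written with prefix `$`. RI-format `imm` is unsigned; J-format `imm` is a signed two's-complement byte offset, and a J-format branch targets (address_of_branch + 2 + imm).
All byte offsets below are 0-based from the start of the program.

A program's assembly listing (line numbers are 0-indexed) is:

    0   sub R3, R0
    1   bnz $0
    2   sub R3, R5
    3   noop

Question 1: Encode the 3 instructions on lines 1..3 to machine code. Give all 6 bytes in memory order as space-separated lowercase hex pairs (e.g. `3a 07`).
L1: bnz op=0x15:5|imm=0:11 ⇒ 0xa800 ⇒ big a8 00
L2: sub op=0x5:5|rd=3:3|rs=5:3|pad=0:5 ⇒ 0x2ba0 ⇒ big 2b a0
L3: noop op=0x8:5|pad=0:11 ⇒ 0x4000 ⇒ big 40 00

a8 00 2b a0 40 00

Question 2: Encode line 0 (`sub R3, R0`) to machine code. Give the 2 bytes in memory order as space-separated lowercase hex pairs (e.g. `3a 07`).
0. sub fields op=0x5:5|rd=3:3|rs=0:3|pad=0:5 → word 2b00h → 2b 00

2b 00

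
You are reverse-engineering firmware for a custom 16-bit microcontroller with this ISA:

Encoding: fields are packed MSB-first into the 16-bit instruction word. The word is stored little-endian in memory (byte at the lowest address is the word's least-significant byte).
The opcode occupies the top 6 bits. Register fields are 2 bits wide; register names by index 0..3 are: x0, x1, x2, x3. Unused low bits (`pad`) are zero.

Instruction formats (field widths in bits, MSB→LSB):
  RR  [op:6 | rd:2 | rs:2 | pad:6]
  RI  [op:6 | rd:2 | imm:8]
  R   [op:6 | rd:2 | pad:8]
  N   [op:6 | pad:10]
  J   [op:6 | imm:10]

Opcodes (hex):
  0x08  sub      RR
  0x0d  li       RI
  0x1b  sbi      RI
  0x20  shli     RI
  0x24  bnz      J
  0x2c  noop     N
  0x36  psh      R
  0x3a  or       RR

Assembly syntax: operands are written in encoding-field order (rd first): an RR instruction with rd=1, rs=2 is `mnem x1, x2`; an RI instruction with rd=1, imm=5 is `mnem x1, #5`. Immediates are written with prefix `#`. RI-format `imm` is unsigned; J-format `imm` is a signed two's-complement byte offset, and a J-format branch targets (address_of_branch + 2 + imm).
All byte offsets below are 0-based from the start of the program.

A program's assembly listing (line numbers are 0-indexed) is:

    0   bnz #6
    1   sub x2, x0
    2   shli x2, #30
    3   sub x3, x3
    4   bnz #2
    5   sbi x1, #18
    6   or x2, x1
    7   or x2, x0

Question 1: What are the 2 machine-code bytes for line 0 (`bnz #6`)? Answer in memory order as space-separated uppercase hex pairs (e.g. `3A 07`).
06 90

L0: bnz op=0x24:6|imm=6:10 ⇒ 0x9006 ⇒ little 06 90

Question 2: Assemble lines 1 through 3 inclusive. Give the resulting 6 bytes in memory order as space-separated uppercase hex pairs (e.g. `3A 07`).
00 22 1E 82 C0 23

line 1 (sub): pack op=0x8:6|rd=2:2|rs=0:2|pad=0:6 = 0x2200; little→ 00 22
line 2 (shli): pack op=0x20:6|rd=2:2|imm=30:8 = 0x821e; little→ 1e 82
line 3 (sub): pack op=0x8:6|rd=3:2|rs=3:2|pad=0:6 = 0x23c0; little→ c0 23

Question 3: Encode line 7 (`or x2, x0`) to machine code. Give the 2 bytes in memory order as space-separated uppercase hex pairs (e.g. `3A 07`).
00 EA

line 7 (or): pack op=0x3a:6|rd=2:2|rs=0:2|pad=0:6 = 0xea00; little→ 00 ea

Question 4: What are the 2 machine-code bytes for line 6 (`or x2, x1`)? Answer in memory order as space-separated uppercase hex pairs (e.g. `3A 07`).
6. or fields op=0x3a:6|rd=2:2|rs=1:2|pad=0:6 → word ea40h → 40 ea

40 EA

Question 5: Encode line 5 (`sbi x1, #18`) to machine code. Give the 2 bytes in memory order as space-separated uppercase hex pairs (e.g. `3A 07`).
line 5 (sbi): pack op=0x1b:6|rd=1:2|imm=18:8 = 0x6d12; little→ 12 6d

12 6D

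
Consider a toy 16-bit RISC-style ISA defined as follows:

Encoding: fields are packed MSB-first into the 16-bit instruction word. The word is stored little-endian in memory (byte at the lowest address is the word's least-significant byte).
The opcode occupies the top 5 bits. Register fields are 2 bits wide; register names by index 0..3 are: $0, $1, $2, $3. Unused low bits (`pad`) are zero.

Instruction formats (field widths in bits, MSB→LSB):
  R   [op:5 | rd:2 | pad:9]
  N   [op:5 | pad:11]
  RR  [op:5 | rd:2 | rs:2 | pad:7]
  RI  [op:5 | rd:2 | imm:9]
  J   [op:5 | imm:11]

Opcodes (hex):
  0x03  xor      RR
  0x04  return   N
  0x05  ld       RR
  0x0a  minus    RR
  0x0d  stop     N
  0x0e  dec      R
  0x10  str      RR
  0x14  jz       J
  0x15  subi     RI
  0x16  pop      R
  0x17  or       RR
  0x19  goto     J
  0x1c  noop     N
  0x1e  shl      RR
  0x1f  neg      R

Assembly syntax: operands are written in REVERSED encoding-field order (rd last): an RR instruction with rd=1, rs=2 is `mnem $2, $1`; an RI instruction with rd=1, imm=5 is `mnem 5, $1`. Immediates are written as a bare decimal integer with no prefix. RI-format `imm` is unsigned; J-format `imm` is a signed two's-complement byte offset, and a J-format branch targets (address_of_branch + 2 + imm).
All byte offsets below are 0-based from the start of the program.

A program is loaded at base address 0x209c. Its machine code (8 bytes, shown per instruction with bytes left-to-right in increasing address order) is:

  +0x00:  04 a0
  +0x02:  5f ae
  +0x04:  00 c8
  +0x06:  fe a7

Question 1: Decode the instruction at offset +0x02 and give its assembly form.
subi 95, $3

off 0x02: read 5f ae as little → 0xae5f
  op=0xae5f>>11=0x15 ⇒ subi (RI)
  rd@[10:9]=0x3 ⇒ $3
  imm@[8:0]=0x5f ⇒ 95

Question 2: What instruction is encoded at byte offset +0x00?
jz 4

+0x00: 04 a0 ⇒ word 0xa004 (little)
  top 5b → 0x14 → jz [J]
  imm@[10:0]=0x4 ⇒ 4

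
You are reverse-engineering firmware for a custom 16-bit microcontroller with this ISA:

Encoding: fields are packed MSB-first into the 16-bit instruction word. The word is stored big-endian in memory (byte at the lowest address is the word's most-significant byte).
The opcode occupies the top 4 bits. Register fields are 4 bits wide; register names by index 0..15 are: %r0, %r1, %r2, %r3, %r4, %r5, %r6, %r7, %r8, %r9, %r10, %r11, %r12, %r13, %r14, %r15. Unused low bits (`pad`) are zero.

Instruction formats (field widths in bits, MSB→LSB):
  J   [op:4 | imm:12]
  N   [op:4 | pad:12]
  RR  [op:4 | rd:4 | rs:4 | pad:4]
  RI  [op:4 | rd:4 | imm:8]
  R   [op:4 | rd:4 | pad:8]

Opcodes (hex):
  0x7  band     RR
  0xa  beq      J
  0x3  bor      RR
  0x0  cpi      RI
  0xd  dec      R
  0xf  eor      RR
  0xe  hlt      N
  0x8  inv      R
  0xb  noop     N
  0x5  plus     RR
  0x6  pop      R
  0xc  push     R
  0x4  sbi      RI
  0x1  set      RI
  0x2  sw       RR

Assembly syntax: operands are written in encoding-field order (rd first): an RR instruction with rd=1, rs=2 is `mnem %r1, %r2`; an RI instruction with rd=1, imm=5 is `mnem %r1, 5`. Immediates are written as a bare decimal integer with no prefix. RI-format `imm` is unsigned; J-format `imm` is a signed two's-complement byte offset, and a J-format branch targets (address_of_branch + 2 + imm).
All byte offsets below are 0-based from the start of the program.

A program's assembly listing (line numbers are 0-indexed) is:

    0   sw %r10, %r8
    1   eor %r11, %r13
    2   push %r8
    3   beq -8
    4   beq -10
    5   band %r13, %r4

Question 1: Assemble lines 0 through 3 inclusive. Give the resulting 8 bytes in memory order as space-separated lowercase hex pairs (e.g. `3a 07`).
L0: sw op=0x2:4|rd=10:4|rs=8:4|pad=0:4 ⇒ 0x2a80 ⇒ big 2a 80
L1: eor op=0xf:4|rd=11:4|rs=13:4|pad=0:4 ⇒ 0xfbd0 ⇒ big fb d0
L2: push op=0xc:4|rd=8:4|pad=0:8 ⇒ 0xc800 ⇒ big c8 00
L3: beq op=0xa:4|imm=-8:12 ⇒ 0xaff8 ⇒ big af f8

2a 80 fb d0 c8 00 af f8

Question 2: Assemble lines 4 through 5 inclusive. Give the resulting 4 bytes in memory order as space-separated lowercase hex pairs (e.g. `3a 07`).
L4: beq op=0xa:4|imm=-10:12 ⇒ 0xaff6 ⇒ big af f6
L5: band op=0x7:4|rd=13:4|rs=4:4|pad=0:4 ⇒ 0x7d40 ⇒ big 7d 40

af f6 7d 40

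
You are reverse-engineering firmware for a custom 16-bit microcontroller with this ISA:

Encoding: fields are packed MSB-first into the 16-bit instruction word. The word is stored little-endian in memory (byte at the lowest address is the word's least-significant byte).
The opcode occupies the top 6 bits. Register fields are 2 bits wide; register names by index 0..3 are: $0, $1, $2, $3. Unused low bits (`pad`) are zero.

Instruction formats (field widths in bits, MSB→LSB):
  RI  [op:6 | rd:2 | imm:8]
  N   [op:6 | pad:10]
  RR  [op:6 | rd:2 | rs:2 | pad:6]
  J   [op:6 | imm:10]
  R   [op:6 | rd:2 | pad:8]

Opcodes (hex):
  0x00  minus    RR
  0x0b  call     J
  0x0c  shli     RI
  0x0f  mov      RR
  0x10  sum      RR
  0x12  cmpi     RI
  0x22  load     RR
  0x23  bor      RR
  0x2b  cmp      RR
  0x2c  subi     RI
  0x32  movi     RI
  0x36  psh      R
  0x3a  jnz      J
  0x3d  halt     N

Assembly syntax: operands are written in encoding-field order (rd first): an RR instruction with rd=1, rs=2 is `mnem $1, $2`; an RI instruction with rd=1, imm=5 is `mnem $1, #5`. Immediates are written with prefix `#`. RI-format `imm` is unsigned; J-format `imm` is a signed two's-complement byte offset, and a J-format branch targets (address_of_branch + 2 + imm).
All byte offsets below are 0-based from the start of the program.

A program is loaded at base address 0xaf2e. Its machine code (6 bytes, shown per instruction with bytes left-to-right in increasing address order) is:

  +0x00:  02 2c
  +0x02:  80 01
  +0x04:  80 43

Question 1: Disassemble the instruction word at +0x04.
[04] 80 43 → 0x4380
  op=0x4380>>10=0x10 ⇒ sum (RR)
  rd@[9:8]=0x3 ⇒ $3
  rs@[7:6]=0x2 ⇒ $2

sum $3, $2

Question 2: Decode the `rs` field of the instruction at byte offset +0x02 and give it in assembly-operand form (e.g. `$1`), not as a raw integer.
$2

[02] 80 01 → 0x0180
  opcode bits[15:10]=0x0: minus/RR
  rd@[9:8]=0x1 ⇒ $1
  rs@[7:6]=0x2 ⇒ $2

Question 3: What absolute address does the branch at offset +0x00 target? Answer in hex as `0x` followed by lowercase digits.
0xaf32

@+00  little-endian(02 2c) = 0x2c02
  op=0x2c02>>10=0xb ⇒ call (J)
  imm@[9:0]=0x2 ⇒ #2
  target = base 0xaf2e + off 0x00 + 2 + imm 2 = 0xaf32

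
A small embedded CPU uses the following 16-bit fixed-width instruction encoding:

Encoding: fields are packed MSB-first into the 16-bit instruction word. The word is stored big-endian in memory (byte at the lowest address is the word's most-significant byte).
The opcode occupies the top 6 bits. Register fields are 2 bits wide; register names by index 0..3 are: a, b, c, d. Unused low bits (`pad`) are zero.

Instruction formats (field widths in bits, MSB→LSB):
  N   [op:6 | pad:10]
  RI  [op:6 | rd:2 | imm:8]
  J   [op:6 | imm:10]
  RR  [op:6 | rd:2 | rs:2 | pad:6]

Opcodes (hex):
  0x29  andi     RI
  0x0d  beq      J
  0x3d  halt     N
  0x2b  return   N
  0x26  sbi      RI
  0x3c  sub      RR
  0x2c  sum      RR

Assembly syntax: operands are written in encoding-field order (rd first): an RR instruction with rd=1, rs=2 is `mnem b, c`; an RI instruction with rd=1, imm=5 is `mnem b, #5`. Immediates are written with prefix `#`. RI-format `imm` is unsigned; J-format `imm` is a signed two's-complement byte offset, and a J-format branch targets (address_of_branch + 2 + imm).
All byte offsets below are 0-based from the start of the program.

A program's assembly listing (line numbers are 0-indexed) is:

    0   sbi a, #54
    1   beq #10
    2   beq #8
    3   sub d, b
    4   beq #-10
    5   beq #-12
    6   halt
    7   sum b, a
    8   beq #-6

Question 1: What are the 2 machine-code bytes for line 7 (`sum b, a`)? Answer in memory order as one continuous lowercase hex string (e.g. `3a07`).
b100

L7: sum op=0x2c:6|rd=1:2|rs=0:2|pad=0:6 ⇒ 0xb100 ⇒ big b1 00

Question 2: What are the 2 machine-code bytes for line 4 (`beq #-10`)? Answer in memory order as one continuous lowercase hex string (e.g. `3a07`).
4. beq fields op=0xd:6|imm=-10:10 → word 37f6h → 37 f6

37f6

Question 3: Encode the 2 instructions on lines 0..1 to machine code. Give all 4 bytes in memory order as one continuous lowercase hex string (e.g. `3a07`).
0. sbi fields op=0x26:6|rd=0:2|imm=54:8 → word 9836h → 98 36
1. beq fields op=0xd:6|imm=10:10 → word 340ah → 34 0a

9836340a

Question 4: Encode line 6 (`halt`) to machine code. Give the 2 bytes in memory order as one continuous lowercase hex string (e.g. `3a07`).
6. halt fields op=0x3d:6|pad=0:10 → word f400h → f4 00

f400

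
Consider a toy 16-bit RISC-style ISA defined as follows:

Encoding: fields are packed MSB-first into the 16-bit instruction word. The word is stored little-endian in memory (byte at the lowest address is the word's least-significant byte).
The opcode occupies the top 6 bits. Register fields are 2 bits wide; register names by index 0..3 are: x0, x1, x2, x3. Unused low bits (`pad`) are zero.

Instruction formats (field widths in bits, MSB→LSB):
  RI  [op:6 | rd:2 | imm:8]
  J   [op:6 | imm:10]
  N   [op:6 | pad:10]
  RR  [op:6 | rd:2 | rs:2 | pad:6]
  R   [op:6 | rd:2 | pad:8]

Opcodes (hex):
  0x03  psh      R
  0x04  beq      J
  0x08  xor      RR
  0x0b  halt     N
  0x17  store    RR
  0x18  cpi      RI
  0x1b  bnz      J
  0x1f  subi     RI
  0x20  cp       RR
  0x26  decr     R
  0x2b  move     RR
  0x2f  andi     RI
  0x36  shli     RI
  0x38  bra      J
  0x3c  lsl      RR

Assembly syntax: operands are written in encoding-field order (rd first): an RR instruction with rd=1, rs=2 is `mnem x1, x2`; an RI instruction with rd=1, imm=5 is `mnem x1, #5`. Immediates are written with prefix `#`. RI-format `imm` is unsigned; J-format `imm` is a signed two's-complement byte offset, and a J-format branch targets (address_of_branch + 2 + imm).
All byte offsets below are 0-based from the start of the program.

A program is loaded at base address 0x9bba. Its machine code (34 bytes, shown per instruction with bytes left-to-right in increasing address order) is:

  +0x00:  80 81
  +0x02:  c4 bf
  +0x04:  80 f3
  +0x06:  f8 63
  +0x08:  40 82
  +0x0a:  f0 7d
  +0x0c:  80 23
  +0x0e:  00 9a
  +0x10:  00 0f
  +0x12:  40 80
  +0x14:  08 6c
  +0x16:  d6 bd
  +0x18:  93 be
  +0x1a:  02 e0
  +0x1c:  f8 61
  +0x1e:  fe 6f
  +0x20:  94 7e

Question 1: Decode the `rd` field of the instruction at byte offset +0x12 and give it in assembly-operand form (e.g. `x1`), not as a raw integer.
x0

@+12  little-endian(40 80) = 0x8040
  op=0x8040>>10=0x20 ⇒ cp (RR)
  [9:8] rd=0 = x0
  [7:6] rs=1 = x1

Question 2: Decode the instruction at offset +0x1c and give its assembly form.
cpi x1, #248

[1c] f8 61 → 0x61f8
  opcode bits[15:10]=0x18: cpi/RI
  rd@[9:8]=0x1 ⇒ x1
  imm@[7:0]=0xf8 ⇒ #248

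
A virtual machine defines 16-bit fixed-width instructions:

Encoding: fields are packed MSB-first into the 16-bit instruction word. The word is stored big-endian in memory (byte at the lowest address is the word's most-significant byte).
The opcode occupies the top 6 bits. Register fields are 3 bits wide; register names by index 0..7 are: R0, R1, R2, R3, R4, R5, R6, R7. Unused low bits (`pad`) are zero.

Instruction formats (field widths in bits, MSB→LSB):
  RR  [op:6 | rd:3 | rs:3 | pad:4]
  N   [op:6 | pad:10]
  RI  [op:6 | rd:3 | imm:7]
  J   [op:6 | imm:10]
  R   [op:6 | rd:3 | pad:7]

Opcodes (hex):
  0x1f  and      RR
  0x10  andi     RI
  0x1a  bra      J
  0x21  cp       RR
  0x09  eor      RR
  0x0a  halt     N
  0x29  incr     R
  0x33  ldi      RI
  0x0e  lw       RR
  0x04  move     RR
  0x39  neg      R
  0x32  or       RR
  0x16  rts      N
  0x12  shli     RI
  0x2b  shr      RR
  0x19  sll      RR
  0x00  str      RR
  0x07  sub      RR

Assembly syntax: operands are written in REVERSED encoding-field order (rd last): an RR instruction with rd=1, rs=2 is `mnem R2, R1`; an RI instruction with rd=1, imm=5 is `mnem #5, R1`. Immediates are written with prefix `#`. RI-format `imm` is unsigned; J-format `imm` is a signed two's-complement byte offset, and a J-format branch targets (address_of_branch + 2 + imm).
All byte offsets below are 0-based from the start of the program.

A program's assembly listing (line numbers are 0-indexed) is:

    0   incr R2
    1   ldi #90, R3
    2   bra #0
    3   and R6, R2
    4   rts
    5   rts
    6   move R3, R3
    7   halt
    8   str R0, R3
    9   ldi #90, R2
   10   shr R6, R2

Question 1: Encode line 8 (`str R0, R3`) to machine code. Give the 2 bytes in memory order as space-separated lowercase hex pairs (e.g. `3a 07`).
8. str fields op=0x0:6|rd=3:3|rs=0:3|pad=0:4 → word 0180h → 01 80

01 80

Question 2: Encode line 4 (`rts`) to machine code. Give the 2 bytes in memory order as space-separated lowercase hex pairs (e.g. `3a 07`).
58 00

L4: rts op=0x16:6|pad=0:10 ⇒ 0x5800 ⇒ big 58 00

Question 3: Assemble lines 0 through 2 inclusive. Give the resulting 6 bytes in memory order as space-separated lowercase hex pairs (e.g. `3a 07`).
a5 00 cd da 68 00

0. incr fields op=0x29:6|rd=2:3|pad=0:7 → word a500h → a5 00
1. ldi fields op=0x33:6|rd=3:3|imm=90:7 → word cddah → cd da
2. bra fields op=0x1a:6|imm=0:10 → word 6800h → 68 00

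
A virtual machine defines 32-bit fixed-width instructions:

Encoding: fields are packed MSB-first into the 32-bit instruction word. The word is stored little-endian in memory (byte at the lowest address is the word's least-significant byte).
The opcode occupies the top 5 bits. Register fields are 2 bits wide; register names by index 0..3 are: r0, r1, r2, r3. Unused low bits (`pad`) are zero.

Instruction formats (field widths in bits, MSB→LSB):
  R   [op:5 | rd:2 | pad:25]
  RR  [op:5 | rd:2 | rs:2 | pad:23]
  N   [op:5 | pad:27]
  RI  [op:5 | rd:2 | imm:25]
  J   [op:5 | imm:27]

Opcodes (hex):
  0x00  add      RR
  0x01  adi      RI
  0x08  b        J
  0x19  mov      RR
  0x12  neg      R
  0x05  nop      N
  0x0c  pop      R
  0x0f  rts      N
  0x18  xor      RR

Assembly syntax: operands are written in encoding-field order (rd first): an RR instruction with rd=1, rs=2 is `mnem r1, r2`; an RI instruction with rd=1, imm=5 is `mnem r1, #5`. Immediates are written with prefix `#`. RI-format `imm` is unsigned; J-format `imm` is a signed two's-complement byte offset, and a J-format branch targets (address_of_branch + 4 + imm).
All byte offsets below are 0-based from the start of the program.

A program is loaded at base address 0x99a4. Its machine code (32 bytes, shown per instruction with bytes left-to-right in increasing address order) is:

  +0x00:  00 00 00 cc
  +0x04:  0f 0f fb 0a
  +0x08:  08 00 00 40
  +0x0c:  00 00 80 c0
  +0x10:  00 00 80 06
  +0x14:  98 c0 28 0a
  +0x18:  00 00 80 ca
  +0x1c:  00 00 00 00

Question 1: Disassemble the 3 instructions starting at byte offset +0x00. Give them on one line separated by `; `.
mov r2, r0; adi r1, #16453391; b #8

off 0x00: read 00 00 00 cc as little → 0xcc000000
  op=0xcc000000>>27=0x19 ⇒ mov (RR)
  rd: (w>>25)&0x3=0x2 → r2
  rs: (w>>23)&0x3=0x0 → r0
off 0x04: read 0f 0f fb 0a as little → 0x0afb0f0f
  op=0x0afb0f0f>>27=0x1 ⇒ adi (RI)
  rd: (w>>25)&0x3=0x1 → r1
  imm: (w>>0)&0x1ffffff=0xfb0f0f → #16453391
off 0x08: read 08 00 00 40 as little → 0x40000008
  op=0x40000008>>27=0x8 ⇒ b (J)
  imm: (w>>0)&0x7ffffff=0x8 → #8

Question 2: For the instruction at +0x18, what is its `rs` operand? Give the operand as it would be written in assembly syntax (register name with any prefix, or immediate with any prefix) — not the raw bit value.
r1

off 0x18: read 00 00 80 ca as little → 0xca800000
  op=0xca800000>>27=0x19 ⇒ mov (RR)
  rd@[26:25]=0x1 ⇒ r1
  rs@[24:23]=0x1 ⇒ r1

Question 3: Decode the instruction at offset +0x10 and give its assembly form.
off 0x10: read 00 00 80 06 as little → 0x06800000
  op=0x06800000>>27=0x0 ⇒ add (RR)
  rd@[26:25]=0x3 ⇒ r3
  rs@[24:23]=0x1 ⇒ r1

add r3, r1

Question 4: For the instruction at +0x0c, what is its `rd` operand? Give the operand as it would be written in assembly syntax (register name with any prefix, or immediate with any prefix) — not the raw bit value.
r0

[0c] 00 00 80 c0 → 0xc0800000
  op=0xc0800000>>27=0x18 ⇒ xor (RR)
  [26:25] rd=0 = r0
  [24:23] rs=1 = r1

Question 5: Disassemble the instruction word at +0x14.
adi r1, #2670744

+0x14: 98 c0 28 0a ⇒ word 0x0a28c098 (little)
  op=0x0a28c098>>27=0x1 ⇒ adi (RI)
  rd@[26:25]=0x1 ⇒ r1
  imm@[24:0]=0x28c098 ⇒ #2670744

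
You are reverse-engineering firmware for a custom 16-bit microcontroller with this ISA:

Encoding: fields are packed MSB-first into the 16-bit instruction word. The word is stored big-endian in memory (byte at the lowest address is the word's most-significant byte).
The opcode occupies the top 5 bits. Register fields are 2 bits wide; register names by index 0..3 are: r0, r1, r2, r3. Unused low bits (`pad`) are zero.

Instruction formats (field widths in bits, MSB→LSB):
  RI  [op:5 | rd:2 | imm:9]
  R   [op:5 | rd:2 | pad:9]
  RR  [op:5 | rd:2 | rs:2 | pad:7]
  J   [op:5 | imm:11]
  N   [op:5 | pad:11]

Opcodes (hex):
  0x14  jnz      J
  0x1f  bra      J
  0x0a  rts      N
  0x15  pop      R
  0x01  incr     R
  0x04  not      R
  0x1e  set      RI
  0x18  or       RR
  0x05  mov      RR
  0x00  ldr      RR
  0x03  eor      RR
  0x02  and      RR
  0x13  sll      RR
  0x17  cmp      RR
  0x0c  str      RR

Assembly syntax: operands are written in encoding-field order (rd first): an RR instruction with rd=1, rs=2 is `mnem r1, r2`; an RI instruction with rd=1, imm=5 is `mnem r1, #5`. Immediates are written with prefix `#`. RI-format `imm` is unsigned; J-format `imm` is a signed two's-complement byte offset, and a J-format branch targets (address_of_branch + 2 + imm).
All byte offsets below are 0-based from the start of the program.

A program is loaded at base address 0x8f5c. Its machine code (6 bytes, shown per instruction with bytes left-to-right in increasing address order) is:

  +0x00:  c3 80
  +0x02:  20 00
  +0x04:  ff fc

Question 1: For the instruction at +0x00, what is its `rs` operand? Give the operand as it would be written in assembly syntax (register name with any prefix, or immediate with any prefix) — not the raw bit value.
+0x00: c3 80 ⇒ word 0xc380 (big)
  opcode bits[15:11]=0x18: or/RR
  [10:9] rd=1 = r1
  [8:7] rs=3 = r3

r3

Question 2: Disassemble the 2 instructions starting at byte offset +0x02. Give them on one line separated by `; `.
off 0x02: read 20 00 as big → 0x2000
  top 5b → 0x4 → not [R]
  rd@[10:9]=0x0 ⇒ r0
off 0x04: read ff fc as big → 0xfffc
  top 5b → 0x1f → bra [J]
  imm@[10:0]=0x7fc (s11→-4) ⇒ #-4

not r0; bra #-4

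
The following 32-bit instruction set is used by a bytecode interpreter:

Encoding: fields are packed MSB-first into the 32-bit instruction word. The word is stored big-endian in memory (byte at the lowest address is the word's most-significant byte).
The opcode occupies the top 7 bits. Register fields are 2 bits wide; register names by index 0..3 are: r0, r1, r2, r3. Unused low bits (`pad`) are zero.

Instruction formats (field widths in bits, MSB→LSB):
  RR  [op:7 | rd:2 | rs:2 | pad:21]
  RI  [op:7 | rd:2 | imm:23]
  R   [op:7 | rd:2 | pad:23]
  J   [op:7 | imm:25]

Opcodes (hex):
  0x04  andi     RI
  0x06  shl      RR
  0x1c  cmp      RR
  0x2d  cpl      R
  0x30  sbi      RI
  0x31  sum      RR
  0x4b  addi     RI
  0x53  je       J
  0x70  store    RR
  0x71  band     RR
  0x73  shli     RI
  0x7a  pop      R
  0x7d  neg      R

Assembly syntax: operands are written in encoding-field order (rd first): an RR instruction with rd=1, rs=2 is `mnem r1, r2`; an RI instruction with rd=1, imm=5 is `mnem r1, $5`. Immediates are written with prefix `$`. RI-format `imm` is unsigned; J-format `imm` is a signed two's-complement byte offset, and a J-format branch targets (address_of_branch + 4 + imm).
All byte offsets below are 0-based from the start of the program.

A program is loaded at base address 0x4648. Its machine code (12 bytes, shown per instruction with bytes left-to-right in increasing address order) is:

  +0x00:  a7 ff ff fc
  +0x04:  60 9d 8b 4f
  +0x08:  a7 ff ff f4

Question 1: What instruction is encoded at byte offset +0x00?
je $-4

[00] a7 ff ff fc → 0xa7fffffc
  op=0xa7fffffc>>25=0x53 ⇒ je (J)
  imm@[24:0]=0x1fffffc (s25→-4) ⇒ $-4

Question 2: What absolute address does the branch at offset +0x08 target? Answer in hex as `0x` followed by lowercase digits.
@+08  big-endian(a7 ff ff f4) = 0xa7fffff4
  top 7b → 0x53 → je [J]
  [24:0] imm=33554420 (s25→-12) = $-12
  target = base 0x4648 + off 0x08 + 4 + imm -12 = 0x4648

0x4648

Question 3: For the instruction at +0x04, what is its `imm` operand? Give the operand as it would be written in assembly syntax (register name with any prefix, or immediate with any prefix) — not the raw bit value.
off 0x04: read 60 9d 8b 4f as big → 0x609d8b4f
  top 7b → 0x30 → sbi [RI]
  [24:23] rd=1 = r1
  [22:0] imm=1936207 = $1936207

$1936207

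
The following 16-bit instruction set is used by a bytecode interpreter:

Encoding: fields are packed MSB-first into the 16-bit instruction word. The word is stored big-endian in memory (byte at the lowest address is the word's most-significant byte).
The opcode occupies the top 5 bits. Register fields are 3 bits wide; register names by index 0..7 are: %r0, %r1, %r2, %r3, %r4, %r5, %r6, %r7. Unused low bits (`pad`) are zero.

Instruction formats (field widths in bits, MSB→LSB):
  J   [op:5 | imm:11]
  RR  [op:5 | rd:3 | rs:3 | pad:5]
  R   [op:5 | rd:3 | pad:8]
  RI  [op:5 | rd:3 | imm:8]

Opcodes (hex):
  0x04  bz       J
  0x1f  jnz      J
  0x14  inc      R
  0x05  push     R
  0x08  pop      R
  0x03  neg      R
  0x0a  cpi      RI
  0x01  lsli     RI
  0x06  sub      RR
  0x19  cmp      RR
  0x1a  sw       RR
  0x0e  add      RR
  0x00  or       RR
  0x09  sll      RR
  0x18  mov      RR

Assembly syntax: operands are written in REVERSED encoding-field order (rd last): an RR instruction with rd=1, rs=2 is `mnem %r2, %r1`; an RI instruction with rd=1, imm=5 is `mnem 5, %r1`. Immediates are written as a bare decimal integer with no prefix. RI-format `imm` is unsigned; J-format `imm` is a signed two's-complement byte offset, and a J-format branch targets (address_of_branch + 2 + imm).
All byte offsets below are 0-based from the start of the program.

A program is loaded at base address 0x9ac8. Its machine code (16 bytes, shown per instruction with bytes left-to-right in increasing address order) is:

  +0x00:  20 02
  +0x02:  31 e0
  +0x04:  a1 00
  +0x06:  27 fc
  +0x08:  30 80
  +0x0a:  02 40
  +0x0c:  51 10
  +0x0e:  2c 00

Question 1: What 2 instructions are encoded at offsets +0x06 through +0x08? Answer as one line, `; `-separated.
[06] 27 fc → 0x27fc
  top 5b → 0x4 → bz [J]
  imm: (w>>0)&0x7ff=0x7fc (s11→-4) → -4
[08] 30 80 → 0x3080
  top 5b → 0x6 → sub [RR]
  rd: (w>>8)&0x7=0x0 → %r0
  rs: (w>>5)&0x7=0x4 → %r4

bz -4; sub %r4, %r0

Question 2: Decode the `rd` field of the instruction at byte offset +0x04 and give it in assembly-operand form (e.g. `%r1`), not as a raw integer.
[04] a1 00 → 0xa100
  op=0xa100>>11=0x14 ⇒ inc (R)
  [10:8] rd=1 = %r1

%r1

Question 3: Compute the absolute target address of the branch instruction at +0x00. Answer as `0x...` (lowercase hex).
0x9acc

@+00  big-endian(20 02) = 0x2002
  opcode bits[15:11]=0x4: bz/J
  imm@[10:0]=0x2 ⇒ 2
  target = base 0x9ac8 + off 0x00 + 2 + imm 2 = 0x9acc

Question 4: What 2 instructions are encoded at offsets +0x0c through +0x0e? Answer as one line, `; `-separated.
+0x0c: 51 10 ⇒ word 0x5110 (big)
  top 5b → 0xa → cpi [RI]
  [10:8] rd=1 = %r1
  [7:0] imm=16 = 16
+0x0e: 2c 00 ⇒ word 0x2c00 (big)
  top 5b → 0x5 → push [R]
  [10:8] rd=4 = %r4

cpi 16, %r1; push %r4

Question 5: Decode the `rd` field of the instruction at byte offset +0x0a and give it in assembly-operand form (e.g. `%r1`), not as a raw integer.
%r2

off 0x0a: read 02 40 as big → 0x0240
  opcode bits[15:11]=0x0: or/RR
  rd@[10:8]=0x2 ⇒ %r2
  rs@[7:5]=0x2 ⇒ %r2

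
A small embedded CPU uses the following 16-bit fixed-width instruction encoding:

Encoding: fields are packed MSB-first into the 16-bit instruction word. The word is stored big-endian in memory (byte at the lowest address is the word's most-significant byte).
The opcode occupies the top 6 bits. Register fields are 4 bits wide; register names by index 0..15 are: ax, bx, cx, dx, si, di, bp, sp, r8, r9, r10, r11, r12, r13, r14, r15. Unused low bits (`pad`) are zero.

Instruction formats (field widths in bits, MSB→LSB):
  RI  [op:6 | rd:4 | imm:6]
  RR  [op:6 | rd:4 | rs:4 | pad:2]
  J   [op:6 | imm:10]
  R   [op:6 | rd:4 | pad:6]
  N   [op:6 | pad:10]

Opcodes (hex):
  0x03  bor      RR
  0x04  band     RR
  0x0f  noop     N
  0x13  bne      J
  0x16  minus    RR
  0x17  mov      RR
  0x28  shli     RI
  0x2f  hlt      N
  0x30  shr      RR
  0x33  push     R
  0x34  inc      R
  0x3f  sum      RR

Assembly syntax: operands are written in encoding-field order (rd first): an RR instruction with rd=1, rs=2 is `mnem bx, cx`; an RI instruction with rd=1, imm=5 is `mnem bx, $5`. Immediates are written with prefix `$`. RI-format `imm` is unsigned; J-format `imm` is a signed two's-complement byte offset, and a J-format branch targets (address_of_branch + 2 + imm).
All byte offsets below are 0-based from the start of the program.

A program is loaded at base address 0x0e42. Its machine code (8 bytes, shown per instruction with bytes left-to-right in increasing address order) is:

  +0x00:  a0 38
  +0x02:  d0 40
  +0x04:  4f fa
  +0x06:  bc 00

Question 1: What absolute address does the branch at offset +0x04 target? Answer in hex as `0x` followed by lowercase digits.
off 0x04: read 4f fa as big → 0x4ffa
  top 6b → 0x13 → bne [J]
  imm: (w>>0)&0x3ff=0x3fa (s10→-6) → $-6
  target = base 0x0e42 + off 0x04 + 2 + imm -6 = 0x0e42

0x0e42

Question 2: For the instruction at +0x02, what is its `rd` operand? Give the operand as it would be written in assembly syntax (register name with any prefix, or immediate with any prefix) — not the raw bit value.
@+02  big-endian(d0 40) = 0xd040
  op=0xd040>>10=0x34 ⇒ inc (R)
  rd: (w>>6)&0xf=0x1 → bx

bx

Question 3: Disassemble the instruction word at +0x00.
@+00  big-endian(a0 38) = 0xa038
  op=0xa038>>10=0x28 ⇒ shli (RI)
  rd@[9:6]=0x0 ⇒ ax
  imm@[5:0]=0x38 ⇒ $56

shli ax, $56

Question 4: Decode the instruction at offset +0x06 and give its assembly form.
[06] bc 00 → 0xbc00
  op=0xbc00>>10=0x2f ⇒ hlt (N)

hlt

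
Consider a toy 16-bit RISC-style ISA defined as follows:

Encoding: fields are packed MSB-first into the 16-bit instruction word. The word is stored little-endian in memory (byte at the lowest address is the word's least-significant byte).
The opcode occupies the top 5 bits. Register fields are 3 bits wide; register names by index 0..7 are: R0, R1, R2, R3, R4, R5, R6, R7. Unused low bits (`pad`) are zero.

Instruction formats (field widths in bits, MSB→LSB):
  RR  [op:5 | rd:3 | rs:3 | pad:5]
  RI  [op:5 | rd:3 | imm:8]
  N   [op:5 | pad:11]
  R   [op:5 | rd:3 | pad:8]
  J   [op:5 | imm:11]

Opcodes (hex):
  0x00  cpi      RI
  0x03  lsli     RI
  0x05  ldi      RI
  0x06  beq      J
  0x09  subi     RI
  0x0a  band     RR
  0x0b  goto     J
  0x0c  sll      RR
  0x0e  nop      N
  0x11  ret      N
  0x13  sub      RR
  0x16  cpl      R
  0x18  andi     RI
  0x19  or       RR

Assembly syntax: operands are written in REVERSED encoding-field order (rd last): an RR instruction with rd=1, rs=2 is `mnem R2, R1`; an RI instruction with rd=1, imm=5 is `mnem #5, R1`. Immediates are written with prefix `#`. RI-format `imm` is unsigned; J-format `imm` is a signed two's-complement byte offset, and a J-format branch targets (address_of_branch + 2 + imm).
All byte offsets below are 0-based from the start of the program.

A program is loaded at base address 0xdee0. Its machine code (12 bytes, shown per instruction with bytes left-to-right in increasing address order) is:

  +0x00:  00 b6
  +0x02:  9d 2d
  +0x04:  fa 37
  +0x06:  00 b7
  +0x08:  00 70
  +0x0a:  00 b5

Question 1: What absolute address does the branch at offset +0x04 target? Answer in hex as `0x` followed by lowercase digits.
0xdee0

off 0x04: read fa 37 as little → 0x37fa
  top 5b → 0x6 → beq [J]
  imm@[10:0]=0x7fa (s11→-6) ⇒ #-6
  target = base 0xdee0 + off 0x04 + 2 + imm -6 = 0xdee0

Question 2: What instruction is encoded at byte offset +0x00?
cpl R6

off 0x00: read 00 b6 as little → 0xb600
  opcode bits[15:11]=0x16: cpl/R
  [10:8] rd=6 = R6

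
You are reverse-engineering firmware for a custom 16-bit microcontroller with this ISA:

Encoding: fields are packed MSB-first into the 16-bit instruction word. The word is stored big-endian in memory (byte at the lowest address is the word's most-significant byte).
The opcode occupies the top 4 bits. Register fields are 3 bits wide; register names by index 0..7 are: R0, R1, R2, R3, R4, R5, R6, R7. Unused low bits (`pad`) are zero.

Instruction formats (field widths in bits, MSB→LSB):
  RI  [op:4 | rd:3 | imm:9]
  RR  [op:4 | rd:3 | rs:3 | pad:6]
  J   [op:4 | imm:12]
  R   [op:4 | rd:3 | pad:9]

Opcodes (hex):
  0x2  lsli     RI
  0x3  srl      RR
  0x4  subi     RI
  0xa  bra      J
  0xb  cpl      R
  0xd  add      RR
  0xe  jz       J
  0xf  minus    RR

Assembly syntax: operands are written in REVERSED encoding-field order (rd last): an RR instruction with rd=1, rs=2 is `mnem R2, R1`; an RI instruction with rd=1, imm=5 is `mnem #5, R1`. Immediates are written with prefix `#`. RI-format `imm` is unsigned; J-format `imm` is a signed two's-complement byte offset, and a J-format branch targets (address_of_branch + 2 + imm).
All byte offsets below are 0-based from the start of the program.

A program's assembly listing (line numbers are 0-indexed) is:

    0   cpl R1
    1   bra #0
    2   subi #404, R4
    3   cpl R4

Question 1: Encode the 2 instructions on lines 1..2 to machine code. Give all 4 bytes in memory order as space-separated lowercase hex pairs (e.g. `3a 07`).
line 1 (bra): pack op=0xa:4|imm=0:12 = 0xa000; big→ a0 00
line 2 (subi): pack op=0x4:4|rd=4:3|imm=404:9 = 0x4994; big→ 49 94

a0 00 49 94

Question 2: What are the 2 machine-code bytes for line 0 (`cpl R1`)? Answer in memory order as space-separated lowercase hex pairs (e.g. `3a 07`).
b2 00

0. cpl fields op=0xb:4|rd=1:3|pad=0:9 → word b200h → b2 00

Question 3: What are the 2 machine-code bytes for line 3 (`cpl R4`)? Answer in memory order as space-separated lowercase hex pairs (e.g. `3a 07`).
line 3 (cpl): pack op=0xb:4|rd=4:3|pad=0:9 = 0xb800; big→ b8 00

b8 00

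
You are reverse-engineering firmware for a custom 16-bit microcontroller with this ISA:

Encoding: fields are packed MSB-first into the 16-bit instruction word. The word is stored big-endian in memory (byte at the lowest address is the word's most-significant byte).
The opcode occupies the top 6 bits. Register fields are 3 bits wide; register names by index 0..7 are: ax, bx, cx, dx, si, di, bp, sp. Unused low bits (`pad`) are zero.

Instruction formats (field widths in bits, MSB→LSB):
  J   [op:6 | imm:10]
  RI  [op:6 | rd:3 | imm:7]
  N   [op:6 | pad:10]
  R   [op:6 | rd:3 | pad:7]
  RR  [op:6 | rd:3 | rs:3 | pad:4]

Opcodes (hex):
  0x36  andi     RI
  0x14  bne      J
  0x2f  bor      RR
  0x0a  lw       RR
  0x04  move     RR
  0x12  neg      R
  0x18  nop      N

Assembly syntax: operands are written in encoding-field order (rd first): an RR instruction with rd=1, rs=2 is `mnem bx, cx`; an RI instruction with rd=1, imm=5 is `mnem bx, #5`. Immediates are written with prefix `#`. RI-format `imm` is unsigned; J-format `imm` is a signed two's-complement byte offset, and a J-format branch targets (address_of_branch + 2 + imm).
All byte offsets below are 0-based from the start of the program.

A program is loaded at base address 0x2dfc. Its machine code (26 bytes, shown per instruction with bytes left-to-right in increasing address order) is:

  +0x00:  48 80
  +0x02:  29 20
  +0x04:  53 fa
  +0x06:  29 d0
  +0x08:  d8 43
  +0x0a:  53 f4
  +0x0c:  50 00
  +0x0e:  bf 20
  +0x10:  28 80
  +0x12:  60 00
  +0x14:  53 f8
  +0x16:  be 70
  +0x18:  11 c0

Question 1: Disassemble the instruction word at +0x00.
[00] 48 80 → 0x4880
  op=0x4880>>10=0x12 ⇒ neg (R)
  [9:7] rd=1 = bx

neg bx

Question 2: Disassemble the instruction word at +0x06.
lw dx, di

+0x06: 29 d0 ⇒ word 0x29d0 (big)
  top 6b → 0xa → lw [RR]
  rd@[9:7]=0x3 ⇒ dx
  rs@[6:4]=0x5 ⇒ di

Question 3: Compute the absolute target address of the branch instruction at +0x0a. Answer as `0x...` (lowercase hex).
0x2dfc

[0a] 53 f4 → 0x53f4
  top 6b → 0x14 → bne [J]
  [9:0] imm=1012 (s10→-12) = #-12
  target = base 0x2dfc + off 0x0a + 2 + imm -12 = 0x2dfc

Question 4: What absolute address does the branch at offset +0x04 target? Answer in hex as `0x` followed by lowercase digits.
0x2dfc

+0x04: 53 fa ⇒ word 0x53fa (big)
  opcode bits[15:10]=0x14: bne/J
  imm@[9:0]=0x3fa (s10→-6) ⇒ #-6
  target = base 0x2dfc + off 0x04 + 2 + imm -6 = 0x2dfc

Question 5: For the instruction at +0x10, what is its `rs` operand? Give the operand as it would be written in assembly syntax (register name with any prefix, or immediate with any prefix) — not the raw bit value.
@+10  big-endian(28 80) = 0x2880
  top 6b → 0xa → lw [RR]
  rd: (w>>7)&0x7=0x1 → bx
  rs: (w>>4)&0x7=0x0 → ax

ax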